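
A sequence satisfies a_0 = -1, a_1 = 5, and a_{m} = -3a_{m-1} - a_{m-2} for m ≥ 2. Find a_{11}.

The ordinary generating function has denominator 1 + 3z + z^2.
Iterating the recurrence: a_0,…,a_{11} = -1, 5, -14, 37, -97, 254, -665, 1741, -4558, 11933, -31241, 81790.

81790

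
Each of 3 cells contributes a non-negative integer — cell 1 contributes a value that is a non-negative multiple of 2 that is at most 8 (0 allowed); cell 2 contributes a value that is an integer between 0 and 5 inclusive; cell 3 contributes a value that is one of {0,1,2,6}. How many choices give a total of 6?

10

The generating function for the choices is (1 + y^2 + y^4 + y^6 + y^8)·(1 + y + y^2 + y^3 + y^4 + y^5)·(1 + y + y^2 + y^6); the count is [y^6].
(1 + y^2 + y^4 + y^6 + y^8) has coefficients 1,0,1,0,1,0,1 for degrees 0…6.
(1 + y + y^2 + y^3 + y^4 + y^5) has coefficients 1,1,1,1,1,1,0 for degrees 0…6.
Finally multiplying by (1 + y + y^2 + y^6), the product of all factors after the first has coefficients 1,2,3,3,3,3,3 for degrees 0…6.
[y^6] = 1·3 + 1·3 + 1·3 + 1·1 = 10.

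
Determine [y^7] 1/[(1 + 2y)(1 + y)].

-255

Partial fractions give a closed form: a_n = (2)·(-2)^n + (-1)·(-1)^n.
At n = 7: a_7 = -255.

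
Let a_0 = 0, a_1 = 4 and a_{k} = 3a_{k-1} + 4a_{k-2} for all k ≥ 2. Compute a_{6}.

3276

The ordinary generating function has denominator 1 - 3x - 4x^2.
Iterating the recurrence: a_0,…,a_{6} = 0, 4, 12, 52, 204, 820, 3276.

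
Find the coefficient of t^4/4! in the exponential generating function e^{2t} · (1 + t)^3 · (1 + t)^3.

2248

The EGF product rule gives c_4 = Σ_{k_1+k_2+k_3=4} C(4; k_1,k_2,k_3) · ∏ g_i(k_i), where e^{2t} gives (2)^k; (1+t)^3 gives the falling factorial (3)_k; (1+t)^3 gives the falling factorial (3)_k.
g_1(k) for k = 0…4: 1, 2, 4, 8, 16.
g_2(k) for k = 0…4: 1, 3, 6, 6, 0.
g_3(k) for k = 0…4: 1, 3, 6, 6, 0.
First combine the last two factors: h(k) = Σ_j C(k,j)·g_2(j)·g_3(k−j) for k = 0…4: 1, 6, 30, 120, 360.
c_4 = Σ_k C(4,k)·g_1(k)·h(4−k) = 1·1·360 + 4·2·120 + 6·4·30 + 4·8·6 + 1·16·1 = 360 + 960 + 720 + 192 + 16 = 2248.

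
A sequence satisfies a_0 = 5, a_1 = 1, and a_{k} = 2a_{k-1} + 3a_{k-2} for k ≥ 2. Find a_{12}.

The ordinary generating function has denominator 1 - 2q - 3q^2.
Iterating the recurrence: a_0,…,a_{12} = 5, 1, 17, 37, 125, 361, 1097, 3277, 9845, 29521, 88577, 265717, 797165.

797165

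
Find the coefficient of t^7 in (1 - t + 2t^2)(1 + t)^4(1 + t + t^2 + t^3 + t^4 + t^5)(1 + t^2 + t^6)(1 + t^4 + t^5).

(1 - t + 2t^2) has coefficients 1,-1,2 for degrees 0…2.
(1 + t)^4 has coefficients 1,4,6,4,1,0,0,0 for degrees 0…7.
Multiplying by (1 + t + t^2 + t^3 + t^4 + t^5) gives running coefficients 1,5,11,15,16,16,15,11 for degrees 0…7.
Multiplying by (1 + t^2 + t^6) gives running coefficients 1,5,12,20,27,31,32,32 for degrees 0…7.
Finally multiplying by (1 + t^4 + t^5), the product of all factors after the first has coefficients 1,5,12,20,28,37,49,64 for degrees 0…7.
[t^7] = 1·64 − 1·49 + 2·37 = 89.

89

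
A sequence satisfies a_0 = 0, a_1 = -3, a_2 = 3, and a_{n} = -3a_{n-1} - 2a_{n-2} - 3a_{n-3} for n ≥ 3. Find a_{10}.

The ordinary generating function has denominator 1 + 3x + 2x^2 + 3x^3.
Iterating the recurrence: a_0,…,a_{10} = 0, -3, 3, -3, 12, -39, 102, -264, 705, -1893, 5061.

5061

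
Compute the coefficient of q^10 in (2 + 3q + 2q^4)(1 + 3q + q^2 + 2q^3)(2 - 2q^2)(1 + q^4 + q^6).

(2 + 3q + 2q^4) has coefficients 2,3,0,0,2 for degrees 0…4.
(1 + 3q + q^2 + 2q^3) has coefficients 1,3,1,2,0,0,0,0,0,0,0 for degrees 0…10.
Multiplying by (2 - 2q^2) gives running coefficients 2,6,0,-2,-2,-4,0,0,0,0,0 for degrees 0…10.
Finally multiplying by (1 + q^4 + q^6), the product of all factors after the first has coefficients 2,6,0,-2,0,2,2,4,-2,-6,-2 for degrees 0…10.
[q^10] = 2·(-2) + 3·(-6) + 2·2 = -18.

-18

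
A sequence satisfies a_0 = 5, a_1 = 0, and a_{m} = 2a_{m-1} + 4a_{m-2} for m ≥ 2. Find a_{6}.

The ordinary generating function has denominator 1 - 2q - 4q^2.
Iterating the recurrence: a_0,…,a_{6} = 5, 0, 20, 40, 160, 480, 1600.

1600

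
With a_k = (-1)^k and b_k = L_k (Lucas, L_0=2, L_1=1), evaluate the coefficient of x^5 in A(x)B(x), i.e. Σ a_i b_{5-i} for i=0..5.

The convolution is the t^5 coefficient of A(t)B(t).
Σ = 1·11 − 1·7 + 1·4 − 1·3 + 1·1 − 1·2 = 4.

4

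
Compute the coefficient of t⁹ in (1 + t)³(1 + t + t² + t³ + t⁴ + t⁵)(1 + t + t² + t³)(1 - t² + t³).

(1 + t)³ has coefficients 1,3,3,1 for degrees 0…3.
(1 + t + t² + t³ + t⁴ + t⁵) has coefficients 1,1,1,1,1,1,0,0,0,0 for degrees 0…9.
Multiplying by (1 + t + t² + t³) gives running coefficients 1,2,3,4,4,4,3,2,1,0 for degrees 0…9.
Finally multiplying by (1 - t² + t³), the product of all factors after the first has coefficients 1,2,2,3,3,3,3,2,2,1 for degrees 0…9.
[t⁹] = 1·1 + 3·2 + 3·2 + 1·3 = 16.

16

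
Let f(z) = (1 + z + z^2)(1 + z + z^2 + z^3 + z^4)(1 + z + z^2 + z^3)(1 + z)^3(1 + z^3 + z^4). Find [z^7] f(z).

(1 + z + z^2) has coefficients 1,1,1 for degrees 0…2.
(1 + z + z^2 + z^3 + z^4) has coefficients 1,1,1,1,1,0,0,0 for degrees 0…7.
Multiplying by (1 + z + z^2 + z^3) gives running coefficients 1,2,3,4,4,3,2,1 for degrees 0…7.
Multiplying by (1 + z)^3 gives running coefficients 1,5,12,20,27,30,27,20 for degrees 0…7.
Finally multiplying by (1 + z^3 + z^4), the product of all factors after the first has coefficients 1,5,12,21,33,47,59,67 for degrees 0…7.
[z^7] = 1·67 + 1·59 + 1·47 = 173.

173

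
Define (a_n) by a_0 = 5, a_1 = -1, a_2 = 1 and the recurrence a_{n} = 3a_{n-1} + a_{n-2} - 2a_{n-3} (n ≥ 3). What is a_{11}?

The ordinary generating function has denominator 1 - 3x - x^2 + 2x^3.
Iterating the recurrence: a_0,…,a_{11} = 5, -1, 1, -8, -21, -73, -224, -703, -2187, -6816, -21229, -66129.

-66129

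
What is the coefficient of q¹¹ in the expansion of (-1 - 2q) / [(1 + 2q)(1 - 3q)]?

Partial fractions give a closed form: a_n = (-1)·3^n.
At n = 11: a_11 = -177147.

-177147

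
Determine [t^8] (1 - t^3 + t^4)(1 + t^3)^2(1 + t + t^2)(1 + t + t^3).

(1 - t^3 + t^4) has coefficients 1,0,0,-1,1 for degrees 0…4.
(1 + t^3)^2 has coefficients 1,0,0,2,0,0,1,0,0 for degrees 0…8.
Multiplying by (1 + t + t^2) gives running coefficients 1,1,1,2,2,2,1,1,1 for degrees 0…8.
Finally multiplying by (1 + t + t^3), the product of all factors after the first has coefficients 1,2,2,4,5,5,5,4,4 for degrees 0…8.
[t^8] = 1·4 − 1·5 + 1·5 = 4.

4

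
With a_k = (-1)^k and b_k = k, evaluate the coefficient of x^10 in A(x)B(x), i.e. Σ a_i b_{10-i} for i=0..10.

5

Write out a_i and b_{10-i} for i = 0,…,10 and sum the products.
Σ = 1·10 − 1·9 + 1·8 − 1·7 + 1·6 − 1·5 + 1·4 − 1·3 + 1·2 − 1·1 + 1·0 = 5.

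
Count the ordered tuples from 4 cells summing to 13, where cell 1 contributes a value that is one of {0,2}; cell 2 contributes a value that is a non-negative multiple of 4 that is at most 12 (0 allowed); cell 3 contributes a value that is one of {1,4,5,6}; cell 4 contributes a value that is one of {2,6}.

The generating function for the choices is (1 + y^2)·(1 + y^4 + y^8 + y^12)·(y + y^4 + y^5 + y^6)·(y^2 + y^6); the count is [y^13].
(1 + y^2) has coefficients 1,0,1 for degrees 0…2.
(1 + y^4 + y^8 + y^12) has coefficients 1,0,0,0,1,0,0,0,1,0,0,0,1,0 for degrees 0…13.
Multiplying by (y + y^4 + y^5 + y^6) gives running coefficients 0,1,0,0,1,2,1,0,1,2,1,0,1,2 for degrees 0…13.
Finally multiplying by (y^2 + y^6), the product of all factors after the first has coefficients 0,0,0,1,0,0,1,3,1,0,2,4,2,0 for degrees 0…13.
[y^13] = 1·0 + 1·4 = 4.

4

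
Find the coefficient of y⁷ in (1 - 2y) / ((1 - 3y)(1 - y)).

Partial fractions give a closed form: a_n = (1/2)·3^n + (1/2)·1^n.
At n = 7: a_7 = 1094.

1094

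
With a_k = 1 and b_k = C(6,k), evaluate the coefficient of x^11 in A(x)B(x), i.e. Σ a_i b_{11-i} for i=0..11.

This is [x^11] in the product of the two ordinary generating functions.
Σ = 1·0 + 1·0 + 1·0 + 1·0 + 1·0 + 1·1 + 1·6 + 1·15 + 1·20 + 1·15 + 1·6 + 1·1 = 64.

64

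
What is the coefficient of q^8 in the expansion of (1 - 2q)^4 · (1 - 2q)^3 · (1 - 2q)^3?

(1 - 2q)^4 has coefficients 1,-8,24,-32,16 for degrees 0…4.
(1 - 2q)^3 has coefficients 1,-6,12,-8,0,0,0,0,0 for degrees 0…8.
Finally multiplying by (1 - 2q)^3, the product of all factors after the first has coefficients 1,-12,60,-160,240,-192,64,0,0 for degrees 0…8.
[q^8] = 1·0 − 8·0 + 24·64 − 32·(-192) + 16·240 = 11520.

11520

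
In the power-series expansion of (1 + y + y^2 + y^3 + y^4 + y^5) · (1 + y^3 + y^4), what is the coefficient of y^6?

(1 + y + y^2 + y^3 + y^4 + y^5) has coefficients 1,1,1,1,1,1 for degrees 0…5.
(1 + y^3 + y^4) has coefficients 1,0,0,1,1,0,0 for degrees 0…6.
[y^6] = 1·0 + 1·0 + 1·1 + 1·1 + 1·0 + 1·0 = 2.

2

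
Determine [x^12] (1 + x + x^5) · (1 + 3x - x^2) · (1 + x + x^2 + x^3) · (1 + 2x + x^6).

(1 + x + x^5) has coefficients 1,1,0,0,0,1 for degrees 0…5.
(1 + 3x - x^2) has coefficients 1,3,-1,0,0,0,0,0,0,0,0,0,0 for degrees 0…12.
Multiplying by (1 + x + x^2 + x^3) gives running coefficients 1,4,3,3,2,-1,0,0,0,0,0,0,0 for degrees 0…12.
Finally multiplying by (1 + 2x + x^6), the product of all factors after the first has coefficients 1,6,11,9,8,3,-1,4,3,3,2,-1,0 for degrees 0…12.
[x^12] = 1·0 + 1·(-1) + 1·4 = 3.

3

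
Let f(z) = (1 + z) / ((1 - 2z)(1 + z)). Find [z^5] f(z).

Partial fractions give a closed form: a_n = (1)·2^n.
At n = 5: a_5 = 32.

32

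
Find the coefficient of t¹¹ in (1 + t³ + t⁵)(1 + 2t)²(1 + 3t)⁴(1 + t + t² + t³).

(1 + t³ + t⁵) has coefficients 1,0,0,1,0,1 for degrees 0…5.
(1 + 2t)² has coefficients 1,4,4,0,0,0,0,0,0,0,0,0 for degrees 0…11.
Multiplying by (1 + 3t)⁴ gives running coefficients 1,16,106,372,729,756,324,0,0,0,0,0 for degrees 0…11.
Finally multiplying by (1 + t + t² + t³), the product of all factors after the first has coefficients 1,17,123,495,1223,1963,2181,1809,1080,324,0,0 for degrees 0…11.
[t¹¹] = 1·0 + 1·1080 + 1·2181 = 3261.

3261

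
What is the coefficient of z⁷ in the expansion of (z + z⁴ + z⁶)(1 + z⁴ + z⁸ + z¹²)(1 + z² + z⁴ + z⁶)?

2

(z + z⁴ + z⁶) has coefficients 0,1,0,0,1,0,1 for degrees 0…6.
(1 + z⁴ + z⁸ + z¹²) has coefficients 1,0,0,0,1,0,0,0 for degrees 0…7.
Finally multiplying by (1 + z² + z⁴ + z⁶), the product of all factors after the first has coefficients 1,0,1,0,2,0,2,0 for degrees 0…7.
[z⁷] = 1·2 + 1·0 + 1·0 = 2.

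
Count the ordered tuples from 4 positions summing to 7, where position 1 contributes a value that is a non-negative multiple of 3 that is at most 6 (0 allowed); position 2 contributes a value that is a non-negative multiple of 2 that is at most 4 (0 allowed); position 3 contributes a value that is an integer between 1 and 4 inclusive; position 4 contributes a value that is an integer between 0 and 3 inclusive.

The generating function for the choices is (1 + x³ + x⁶)·(1 + x² + x⁴)·(x + x² + x³ + x⁴)·(1 + x + x² + x³); the count is [x⁷].
(1 + x³ + x⁶) has coefficients 1,0,0,1,0,0,1 for degrees 0…6.
(1 + x² + x⁴) has coefficients 1,0,1,0,1,0,0,0 for degrees 0…7.
Multiplying by (x + x² + x³ + x⁴) gives running coefficients 0,1,1,2,2,2,2,1 for degrees 0…7.
Finally multiplying by (1 + x + x² + x³), the product of all factors after the first has coefficients 0,1,2,4,6,7,8,7 for degrees 0…7.
[x⁷] = 1·7 + 1·6 + 1·1 = 14.

14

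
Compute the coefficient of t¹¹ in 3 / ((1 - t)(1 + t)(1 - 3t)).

The denominator gives the recurrence a_n = 3a_(n−1) + a_(n−2) − 3a_(n−3) for n ≥ 3; the numerator fixes a_0 = 3, a_1 = 9, a_2 = 30.
Iterating: 3, 9, 30, 90, 273, 819, 2460, 7380, 22143, 66429, 199290, 597870, so a_11 = 597870.

597870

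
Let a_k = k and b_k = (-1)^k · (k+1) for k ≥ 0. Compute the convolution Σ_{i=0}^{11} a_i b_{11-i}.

Write out a_i and b_{11-i} for i = 0,…,11 and sum the products.
Σ = 0·(-12) + 1·11 + 2·(-10) + 3·9 + 4·(-8) + 5·7 + 6·(-6) + 7·5 + 8·(-4) + 9·3 + 10·(-2) + 11·1 = 6.

6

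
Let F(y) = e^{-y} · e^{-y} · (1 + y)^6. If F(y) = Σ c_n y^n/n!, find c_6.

The EGF product rule gives c_6 = Σ_{k_1+k_2+k_3=6} C(6; k_1,k_2,k_3) · ∏ g_i(k_i), where e^{-y} gives (-1)^k; e^{-y} gives (-1)^k; (1+y)^6 gives the falling factorial (6)_k.
g_1(k) for k = 0…6: 1, -1, 1, -1, 1, -1, 1.
g_2(k) for k = 0…6: 1, -1, 1, -1, 1, -1, 1.
g_3(k) for k = 0…6: 1, 6, 30, 120, 360, 720, 720.
First combine the last two factors: h(k) = Σ_j C(k,j)·g_2(j)·g_3(k−j) for k = 0…6: 1, 5, 19, 47, 37, -151, -185.
c_6 = Σ_k C(6,k)·g_1(k)·h(6−k) = 1·1·(-185) + 6·(-1)·(-151) + 15·1·37 + 20·(-1)·47 + 15·1·19 + 6·(-1)·5 + 1·1·1 = −185 + 906 + 555 − 940 + 285 − 30 + 1 = 592.

592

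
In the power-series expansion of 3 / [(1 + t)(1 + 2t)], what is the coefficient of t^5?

-189

The denominator gives the recurrence a_n = −3a_(n−1) − 2a_(n−2) for n ≥ 2; the numerator fixes a_0 = 3, a_1 = -9.
Iterating: 3, -9, 21, -45, 93, -189, so a_5 = -189.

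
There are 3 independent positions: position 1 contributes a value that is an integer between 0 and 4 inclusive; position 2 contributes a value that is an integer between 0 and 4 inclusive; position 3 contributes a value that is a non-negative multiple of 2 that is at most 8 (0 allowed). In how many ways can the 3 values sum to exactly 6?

The generating function for the choices is (1 + y + y^2 + y^3 + y^4)·(1 + y + y^2 + y^3 + y^4)·(1 + y^2 + y^4 + y^6 + y^8); the count is [y^6].
(1 + y + y^2 + y^3 + y^4) has coefficients 1,1,1,1,1 for degrees 0…4.
(1 + y + y^2 + y^3 + y^4) has coefficients 1,1,1,1,1,0,0 for degrees 0…6.
Finally multiplying by (1 + y^2 + y^4 + y^6 + y^8), the product of all factors after the first has coefficients 1,1,2,2,3,2,3 for degrees 0…6.
[y^6] = 1·3 + 1·2 + 1·3 + 1·2 + 1·2 = 12.

12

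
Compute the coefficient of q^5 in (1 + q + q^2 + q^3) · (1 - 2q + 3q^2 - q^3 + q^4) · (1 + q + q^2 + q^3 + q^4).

(1 + q + q^2 + q^3) has coefficients 1,1,1,1 for degrees 0…3.
(1 - 2q + 3q^2 - q^3 + q^4) has coefficients 1,-2,3,-1,1,0 for degrees 0…5.
Finally multiplying by (1 + q + q^2 + q^3 + q^4), the product of all factors after the first has coefficients 1,-1,2,1,2,1 for degrees 0…5.
[q^5] = 1·1 + 1·2 + 1·1 + 1·2 = 6.

6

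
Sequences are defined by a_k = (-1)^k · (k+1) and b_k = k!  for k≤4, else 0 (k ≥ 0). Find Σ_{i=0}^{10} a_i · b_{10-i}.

139

This is [x^10] in the product of the two ordinary generating functions.
Σ = 1·0 − 2·0 + 3·0 − 4·0 + 5·0 − 6·0 + 7·24 − 8·6 + 9·2 − 10·1 + 11·1 = 139.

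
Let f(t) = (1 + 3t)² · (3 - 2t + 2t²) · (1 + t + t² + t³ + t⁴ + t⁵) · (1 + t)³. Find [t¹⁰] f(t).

(1 + 3t)² has coefficients 1,6,9 for degrees 0…2.
(3 - 2t + 2t²) has coefficients 3,-2,2,0,0,0,0,0,0,0,0 for degrees 0…10.
Multiplying by (1 + t + t² + t³ + t⁴ + t⁵) gives running coefficients 3,1,3,3,3,3,0,2,0,0,0 for degrees 0…10.
Finally multiplying by (1 + t)³, the product of all factors after the first has coefficients 3,10,15,18,22,24,21,14,9,6,2 for degrees 0…10.
[t¹⁰] = 1·2 + 6·6 + 9·9 = 119.

119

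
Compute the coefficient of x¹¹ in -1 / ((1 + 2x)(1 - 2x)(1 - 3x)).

Partial fractions give a closed form: a_n = (-1/5)·(-2)^n + (1)·2^n + (-9/5)·3^n.
At n = 11: a_11 = -316407.

-316407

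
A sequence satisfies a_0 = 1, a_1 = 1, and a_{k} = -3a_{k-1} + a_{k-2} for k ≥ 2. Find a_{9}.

The ordinary generating function has denominator 1 + 3y - y^2.
Iterating the recurrence: a_0,…,a_{9} = 1, 1, -2, 7, -23, 76, -251, 829, -2738, 9043.

9043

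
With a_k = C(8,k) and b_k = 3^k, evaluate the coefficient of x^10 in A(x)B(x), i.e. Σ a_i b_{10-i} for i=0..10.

Write out a_i and b_{10-i} for i = 0,…,10 and sum the products.
Σ = 1·59049 + 8·19683 + 28·6561 + 56·2187 + 70·729 + 56·243 + 28·81 + 8·27 + 1·9 + 0·3 + 0·1 = 589824.

589824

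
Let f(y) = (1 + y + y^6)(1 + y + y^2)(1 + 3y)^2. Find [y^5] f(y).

(1 + y + y^6) has coefficients 1,1,0,0,0,0 for degrees 0…5.
(1 + y + y^2) has coefficients 1,1,1,0,0,0 for degrees 0…5.
Finally multiplying by (1 + 3y)^2, the product of all factors after the first has coefficients 1,7,16,15,9,0 for degrees 0…5.
[y^5] = 1·0 + 1·9 = 9.

9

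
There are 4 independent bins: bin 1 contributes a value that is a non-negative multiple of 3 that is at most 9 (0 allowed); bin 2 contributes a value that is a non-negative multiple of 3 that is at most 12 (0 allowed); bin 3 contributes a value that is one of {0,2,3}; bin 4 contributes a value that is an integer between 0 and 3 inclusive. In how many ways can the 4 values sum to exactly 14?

16

The generating function for the choices is (1 + t^3 + t^6 + t^9)·(1 + t^3 + t^6 + t^9 + t^12)·(1 + t^2 + t^3)·(1 + t + t^2 + t^3); the count is [t^14].
(1 + t^3 + t^6 + t^9) has coefficients 1,0,0,1,0,0,1,0,0,1 for degrees 0…9.
(1 + t^3 + t^6 + t^9 + t^12) has coefficients 1,0,0,1,0,0,1,0,0,1,0,0,1,0,0 for degrees 0…14.
Multiplying by (1 + t^2 + t^3) gives running coefficients 1,0,1,2,0,1,2,0,1,2,0,1,2,0,1 for degrees 0…14.
Finally multiplying by (1 + t + t^2 + t^3), the product of all factors after the first has coefficients 1,1,2,4,3,4,5,3,4,5,3,4,5,3,4 for degrees 0…14.
[t^14] = 1·4 + 1·4 + 1·4 + 1·4 = 16.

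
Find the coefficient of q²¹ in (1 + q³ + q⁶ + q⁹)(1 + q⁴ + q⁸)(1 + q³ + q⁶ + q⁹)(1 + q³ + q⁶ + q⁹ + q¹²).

(1 + q³ + q⁶ + q⁹) has coefficients 1,0,0,1,0,0,1,0,0,1 for degrees 0…9.
(1 + q⁴ + q⁸) has coefficients 1,0,0,0,1,0,0,0,1,0,0,0,0,0,0,0,0,0,0,0,0,0 for degrees 0…21.
Multiplying by (1 + q³ + q⁶ + q⁹) gives running coefficients 1,0,0,1,1,0,1,1,1,1,1,1,0,1,1,0,0,1,0,0,0,0 for degrees 0…21.
Finally multiplying by (1 + q³ + q⁶ + q⁹ + q¹²), the product of all factors after the first has coefficients 1,0,0,2,1,0,3,2,1,4,3,2,4,4,3,3,4,4,2,3,4,1 for degrees 0…21.
[q²¹] = 1·1 + 1·2 + 1·3 + 1·4 = 10.

10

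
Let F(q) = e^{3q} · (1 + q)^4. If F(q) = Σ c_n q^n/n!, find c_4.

1473

The EGF product rule gives c_4 = Σ_{k_1+k_2=4} C(4; k_1,k_2) · ∏ g_i(k_i), where e^{3q} gives (3)^k; (1+q)^4 gives the falling factorial (4)_k.
g_1(k) for k = 0…4: 1, 3, 9, 27, 81.
g_2(k) for k = 0…4: 1, 4, 12, 24, 24.
c_4 = Σ_k C(4,k)·g_1(k)·g_2(4−k) = 1·1·24 + 4·3·24 + 6·9·12 + 4·27·4 + 1·81·1 = 24 + 288 + 648 + 432 + 81 = 1473.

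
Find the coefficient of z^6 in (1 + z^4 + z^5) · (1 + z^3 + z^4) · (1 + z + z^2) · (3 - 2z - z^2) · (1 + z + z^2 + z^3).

9

(1 + z^4 + z^5) has coefficients 1,0,0,0,1,1 for degrees 0…5.
(1 + z^3 + z^4) has coefficients 1,0,0,1,1,0,0 for degrees 0…6.
Multiplying by (1 + z + z^2) gives running coefficients 1,1,1,1,2,2,1 for degrees 0…6.
Multiplying by (3 - 2z - z^2) gives running coefficients 3,1,0,0,3,1,-3 for degrees 0…6.
Finally multiplying by (1 + z + z^2 + z^3), the product of all factors after the first has coefficients 3,4,4,4,4,4,1 for degrees 0…6.
[z^6] = 1·1 + 1·4 + 1·4 = 9.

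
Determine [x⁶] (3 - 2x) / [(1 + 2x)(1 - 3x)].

Partial fractions give a closed form: a_n = (8/5)·(-2)^n + (7/5)·3^n.
At n = 6: a_6 = 1123.

1123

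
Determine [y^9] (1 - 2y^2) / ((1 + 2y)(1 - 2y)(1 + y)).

The denominator gives the recurrence a_n = −a_(n−1) + 4a_(n−2) + 4a_(n−3) for n ≥ 3; the numerator fixes a_0 = 1, a_1 = -1, a_2 = 3.
Iterating: 1, -1, 3, -3, 11, -11, 43, -43, 171, -171, so a_9 = -171.

-171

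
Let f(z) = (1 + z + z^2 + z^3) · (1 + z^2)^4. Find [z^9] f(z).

(1 + z + z^2 + z^3) has coefficients 1,1,1,1 for degrees 0…3.
(1 + z^2)^4 has coefficients 1,0,4,0,6,0,4,0,1,0 for degrees 0…9.
[z^9] = 1·0 + 1·1 + 1·0 + 1·4 = 5.

5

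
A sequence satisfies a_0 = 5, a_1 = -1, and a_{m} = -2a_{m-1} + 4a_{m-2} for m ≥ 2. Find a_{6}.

The ordinary generating function has denominator 1 + 2q - 4q^2.
Iterating the recurrence: a_0,…,a_{6} = 5, -1, 22, -48, 184, -560, 1856.

1856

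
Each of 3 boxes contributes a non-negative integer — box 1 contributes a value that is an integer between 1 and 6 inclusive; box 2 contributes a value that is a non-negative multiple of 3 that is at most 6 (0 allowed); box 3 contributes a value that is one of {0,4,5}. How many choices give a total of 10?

The generating function for the choices is (t + t² + t³ + t⁴ + t⁵ + t⁶)·(1 + t³ + t⁶)·(1 + t⁴ + t⁵); the count is [t¹⁰].
(t + t² + t³ + t⁴ + t⁵ + t⁶) has coefficients 0,1,1,1,1,1,1 for degrees 0…6.
(1 + t³ + t⁶) has coefficients 1,0,0,1,0,0,1,0,0,0,0 for degrees 0…10.
Finally multiplying by (1 + t⁴ + t⁵), the product of all factors after the first has coefficients 1,0,0,1,1,1,1,1,1,0,1 for degrees 0…10.
[t¹⁰] = 1·0 + 1·1 + 1·1 + 1·1 + 1·1 + 1·1 = 5.

5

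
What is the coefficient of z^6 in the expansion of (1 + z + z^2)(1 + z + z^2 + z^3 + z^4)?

1

(1 + z + z^2) has coefficients 1,1,1 for degrees 0…2.
(1 + z + z^2 + z^3 + z^4) has coefficients 1,1,1,1,1,0,0 for degrees 0…6.
[z^6] = 1·0 + 1·0 + 1·1 = 1.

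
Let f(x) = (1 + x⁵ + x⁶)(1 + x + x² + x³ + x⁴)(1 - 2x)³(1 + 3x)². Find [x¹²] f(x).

-19

(1 + x⁵ + x⁶) has coefficients 1,0,0,0,0,1,1 for degrees 0…6.
(1 + x + x² + x³ + x⁴) has coefficients 1,1,1,1,1,0,0,0,0,0,0,0,0 for degrees 0…12.
Multiplying by (1 - 2x)³ gives running coefficients 1,-5,7,-1,-1,-2,4,-8,0,0,0,0,0 for degrees 0…12.
Finally multiplying by (1 + 3x)², the product of all factors after the first has coefficients 1,1,-14,-4,56,-17,-17,-2,-12,-72,0,0,0 for degrees 0…12.
[x¹²] = 1·0 + 1·(-2) + 1·(-17) = -19.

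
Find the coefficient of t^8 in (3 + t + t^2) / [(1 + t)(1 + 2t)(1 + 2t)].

11267

The denominator gives the recurrence a_n = −5a_(n−1) − 8a_(n−2) − 4a_(n−3) for n ≥ 3; the numerator fixes a_0 = 3, a_1 = -14, a_2 = 47.
Iterating: 3, -14, 47, -135, 355, -883, 2115, -4931, 11267, so a_8 = 11267.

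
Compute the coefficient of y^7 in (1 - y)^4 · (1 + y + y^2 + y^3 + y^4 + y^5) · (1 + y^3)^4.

-15

(1 - y)^4 has coefficients 1,-4,6,-4,1 for degrees 0…4.
(1 + y + y^2 + y^3 + y^4 + y^5) has coefficients 1,1,1,1,1,1,0,0 for degrees 0…7.
Finally multiplying by (1 + y^3)^4, the product of all factors after the first has coefficients 1,1,1,5,5,5,10,10 for degrees 0…7.
[y^7] = 1·10 − 4·10 + 6·5 − 4·5 + 1·5 = -15.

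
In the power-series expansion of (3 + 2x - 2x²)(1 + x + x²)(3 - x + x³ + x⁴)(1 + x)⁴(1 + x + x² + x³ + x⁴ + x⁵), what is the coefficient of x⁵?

416

(3 + 2x - 2x²) has coefficients 3,2,-2 for degrees 0…2.
(1 + x + x²) has coefficients 1,1,1,0,0,0 for degrees 0…5.
Multiplying by (3 - x + x³ + x⁴) gives running coefficients 3,2,2,0,2,2 for degrees 0…5.
Multiplying by (1 + x)⁴ gives running coefficients 3,14,28,32,25,20 for degrees 0…5.
Finally multiplying by (1 + x + x² + x³ + x⁴ + x⁵), the product of all factors after the first has coefficients 3,17,45,77,102,122 for degrees 0…5.
[x⁵] = 3·122 + 2·102 − 2·77 = 416.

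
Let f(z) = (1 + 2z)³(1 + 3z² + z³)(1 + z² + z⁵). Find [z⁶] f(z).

56

(1 + 2z)³ has coefficients 1,6,12,8 for degrees 0…3.
(1 + 3z² + z³) has coefficients 1,0,3,1,0,0,0 for degrees 0…6.
Finally multiplying by (1 + z² + z⁵), the product of all factors after the first has coefficients 1,0,4,1,3,2,0 for degrees 0…6.
[z⁶] = 1·0 + 6·2 + 12·3 + 8·1 = 56.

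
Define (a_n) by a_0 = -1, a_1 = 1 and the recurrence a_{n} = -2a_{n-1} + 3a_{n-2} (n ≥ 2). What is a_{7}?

1093

The ordinary generating function has denominator 1 + 2t - 3t^2.
Iterating the recurrence: a_0,…,a_{7} = -1, 1, -5, 13, -41, 121, -365, 1093.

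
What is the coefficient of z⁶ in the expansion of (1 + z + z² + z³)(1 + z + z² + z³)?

1

(1 + z + z² + z³) has coefficients 1,1,1,1 for degrees 0…3.
(1 + z + z² + z³) has coefficients 1,1,1,1,0,0,0 for degrees 0…6.
[z⁶] = 1·0 + 1·0 + 1·0 + 1·1 = 1.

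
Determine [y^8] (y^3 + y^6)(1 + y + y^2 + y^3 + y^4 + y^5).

2

(y^3 + y^6) has coefficients 0,0,0,1,0,0,1 for degrees 0…6.
(1 + y + y^2 + y^3 + y^4 + y^5) has coefficients 1,1,1,1,1,1,0,0,0 for degrees 0…8.
[y^8] = 1·1 + 1·1 = 2.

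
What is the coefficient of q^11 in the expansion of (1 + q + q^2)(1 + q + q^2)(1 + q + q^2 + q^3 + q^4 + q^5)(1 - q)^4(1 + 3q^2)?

6

(1 + q + q^2) has coefficients 1,1,1 for degrees 0…2.
(1 + q + q^2) has coefficients 1,1,1,0,0,0,0,0,0,0,0,0 for degrees 0…11.
Multiplying by (1 + q + q^2 + q^3 + q^4 + q^5) gives running coefficients 1,2,3,3,3,3,2,1,0,0,0,0 for degrees 0…11.
Multiplying by (1 - q)^4 gives running coefficients 1,-2,1,-1,2,-1,-1,2,-1,1,-2,1 for degrees 0…11.
Finally multiplying by (1 + 3q^2), the product of all factors after the first has coefficients 1,-2,4,-7,5,-4,5,-1,-4,7,-5,4 for degrees 0…11.
[q^11] = 1·4 + 1·(-5) + 1·7 = 6.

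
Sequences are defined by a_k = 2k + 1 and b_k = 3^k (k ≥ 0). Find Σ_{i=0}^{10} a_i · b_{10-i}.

The convolution is the x^10 coefficient of A(x)B(x).
Σ = 1·59049 + 3·19683 + 5·6561 + 7·2187 + 9·729 + 11·243 + 13·81 + 15·27 + 17·9 + 19·3 + 21·1 = 177135.

177135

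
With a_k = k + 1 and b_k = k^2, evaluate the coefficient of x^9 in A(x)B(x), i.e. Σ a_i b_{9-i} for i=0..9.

825

The convolution is the x^9 coefficient of A(x)B(x).
Σ = 1·81 + 2·64 + 3·49 + 4·36 + 5·25 + 6·16 + 7·9 + 8·4 + 9·1 + 10·0 = 825.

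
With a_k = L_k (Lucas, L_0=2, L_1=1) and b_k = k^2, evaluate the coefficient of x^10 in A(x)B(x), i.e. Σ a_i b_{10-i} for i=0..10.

This is [x^10] in the product of the two ordinary generating functions.
Σ = 2·100 + 1·81 + 3·64 + 4·49 + 7·36 + 11·25 + 18·16 + 29·9 + 47·4 + 76·1 + 123·0 = 2009.

2009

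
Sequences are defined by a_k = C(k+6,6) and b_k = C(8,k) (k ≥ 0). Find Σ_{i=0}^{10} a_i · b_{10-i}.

Write out a_i and b_{10-i} for i = 0,…,10 and sum the products.
Σ = 1·0 + 7·0 + 28·1 + 84·8 + 210·28 + 462·56 + 924·70 + 1716·56 + 3003·28 + 5005·8 + 8008·1 = 325360.

325360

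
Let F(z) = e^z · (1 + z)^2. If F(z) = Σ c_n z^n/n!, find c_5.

The EGF product rule gives c_5 = Σ_{k_1+k_2=5} C(5; k_1,k_2) · ∏ g_i(k_i), where e^z gives (1)^k; (1+z)^2 gives the falling factorial (2)_k.
g_1(k) for k = 0…5: 1, 1, 1, 1, 1, 1.
g_2(k) for k = 0…5: 1, 2, 2, 0, 0, 0.
c_5 = Σ_k C(5,k)·g_1(k)·g_2(5−k) = 10·1·2 + 5·1·2 + 1·1·1 = 20 + 10 + 1 = 31.

31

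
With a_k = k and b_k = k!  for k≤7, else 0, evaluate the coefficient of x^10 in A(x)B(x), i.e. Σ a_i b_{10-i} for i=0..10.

18821

The convolution is the x^10 coefficient of A(x)B(x).
Σ = 0·0 + 1·0 + 2·0 + 3·5040 + 4·720 + 5·120 + 6·24 + 7·6 + 8·2 + 9·1 + 10·1 = 18821.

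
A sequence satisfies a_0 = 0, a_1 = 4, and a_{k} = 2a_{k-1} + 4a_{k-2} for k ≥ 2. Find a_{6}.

1024

The ordinary generating function has denominator 1 - 2z - 4z^2.
Iterating the recurrence: a_0,…,a_{6} = 0, 4, 8, 32, 96, 320, 1024.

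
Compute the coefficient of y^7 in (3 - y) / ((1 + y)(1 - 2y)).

212

The denominator gives the recurrence a_n = a_(n−1) + 2a_(n−2) for n ≥ 2; the numerator fixes a_0 = 3, a_1 = 2.
Iterating: 3, 2, 8, 12, 28, 52, 108, 212, so a_7 = 212.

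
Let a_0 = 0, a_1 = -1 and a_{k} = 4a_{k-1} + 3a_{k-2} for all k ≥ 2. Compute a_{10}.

The ordinary generating function has denominator 1 - 4q - 3q^2.
Iterating the recurrence: a_0,…,a_{10} = 0, -1, -4, -19, -88, -409, -1900, -8827, -41008, -190513, -885076.

-885076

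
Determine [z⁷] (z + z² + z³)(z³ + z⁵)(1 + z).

(z + z² + z³) has coefficients 0,1,1,1 for degrees 0…3.
(z³ + z⁵) has coefficients 0,0,0,1,0,1,0,0 for degrees 0…7.
Finally multiplying by (1 + z), the product of all factors after the first has coefficients 0,0,0,1,1,1,1,0 for degrees 0…7.
[z⁷] = 1·1 + 1·1 + 1·1 = 3.

3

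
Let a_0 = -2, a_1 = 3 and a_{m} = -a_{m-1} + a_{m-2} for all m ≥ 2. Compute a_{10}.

-233

The ordinary generating function has denominator 1 + y - y^2.
Iterating the recurrence: a_0,…,a_{10} = -2, 3, -5, 8, -13, 21, -34, 55, -89, 144, -233.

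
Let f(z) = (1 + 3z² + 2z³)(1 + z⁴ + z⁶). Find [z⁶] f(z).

4

(1 + 3z² + 2z³) has coefficients 1,0,3,2 for degrees 0…3.
(1 + z⁴ + z⁶) has coefficients 1,0,0,0,1,0,1 for degrees 0…6.
[z⁶] = 1·1 + 3·1 + 2·0 = 4.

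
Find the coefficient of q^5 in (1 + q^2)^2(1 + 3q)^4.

228

(1 + q^2)^2 has coefficients 1,0,2,0,1 for degrees 0…4.
(1 + 3q)^4 has coefficients 1,12,54,108,81,0 for degrees 0…5.
[q^5] = 1·0 + 2·108 + 1·12 = 228.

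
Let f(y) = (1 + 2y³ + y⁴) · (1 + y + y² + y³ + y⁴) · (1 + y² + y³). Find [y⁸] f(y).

7

(1 + 2y³ + y⁴) has coefficients 1,0,0,2,1 for degrees 0…4.
(1 + y + y² + y³ + y⁴) has coefficients 1,1,1,1,1,0,0,0,0 for degrees 0…8.
Finally multiplying by (1 + y² + y³), the product of all factors after the first has coefficients 1,1,2,3,3,2,2,1,0 for degrees 0…8.
[y⁸] = 1·0 + 2·2 + 1·3 = 7.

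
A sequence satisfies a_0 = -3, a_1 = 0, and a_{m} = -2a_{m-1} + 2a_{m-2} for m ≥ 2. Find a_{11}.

40128

The ordinary generating function has denominator 1 + 2t - 2t^2.
Iterating the recurrence: a_0,…,a_{11} = -3, 0, -6, 12, -36, 96, -264, 720, -1968, 5376, -14688, 40128.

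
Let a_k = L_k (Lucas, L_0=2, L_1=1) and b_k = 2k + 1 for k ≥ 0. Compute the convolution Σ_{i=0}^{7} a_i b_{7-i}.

299

This is [x^7] in the product of the two ordinary generating functions.
Σ = 2·15 + 1·13 + 3·11 + 4·9 + 7·7 + 11·5 + 18·3 + 29·1 = 299.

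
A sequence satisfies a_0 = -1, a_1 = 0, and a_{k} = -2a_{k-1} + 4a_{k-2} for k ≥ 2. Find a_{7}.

1024

The ordinary generating function has denominator 1 + 2x - 4x^2.
Iterating the recurrence: a_0,…,a_{7} = -1, 0, -4, 8, -32, 96, -320, 1024.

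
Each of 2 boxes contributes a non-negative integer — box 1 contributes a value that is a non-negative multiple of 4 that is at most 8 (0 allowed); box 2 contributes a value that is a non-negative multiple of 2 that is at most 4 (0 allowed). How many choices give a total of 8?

2

The generating function for the choices is (1 + q^4 + q^8)·(1 + q^2 + q^4); the count is [q^8].
(1 + q^4 + q^8) has coefficients 1,0,0,0,1,0,0,0,1 for degrees 0…8.
(1 + q^2 + q^4) has coefficients 1,0,1,0,1,0,0,0,0 for degrees 0…8.
[q^8] = 1·0 + 1·1 + 1·1 = 2.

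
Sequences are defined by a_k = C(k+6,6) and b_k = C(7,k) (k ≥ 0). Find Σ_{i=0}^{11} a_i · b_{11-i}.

361550

The convolution is the t^11 coefficient of A(t)B(t).
Σ = 1·0 + 7·0 + 28·0 + 84·0 + 210·1 + 462·7 + 924·21 + 1716·35 + 3003·35 + 5005·21 + 8008·7 + 12376·1 = 361550.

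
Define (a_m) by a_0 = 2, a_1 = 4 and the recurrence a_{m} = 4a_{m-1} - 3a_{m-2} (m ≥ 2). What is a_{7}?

2188

The ordinary generating function has denominator 1 - 4y + 3y^2.
Iterating the recurrence: a_0,…,a_{7} = 2, 4, 10, 28, 82, 244, 730, 2188.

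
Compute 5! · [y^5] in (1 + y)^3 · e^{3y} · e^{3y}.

42336

The EGF product rule gives c_5 = Σ_{k_1+k_2+k_3=5} C(5; k_1,k_2,k_3) · ∏ g_i(k_i), where (1+y)^3 gives the falling factorial (3)_k; e^{3y} gives (3)^k; e^{3y} gives (3)^k.
g_1(k) for k = 0…5: 1, 3, 6, 6, 0, 0.
g_2(k) for k = 0…5: 1, 3, 9, 27, 81, 243.
g_3(k) for k = 0…5: 1, 3, 9, 27, 81, 243.
First combine the last two factors: h(k) = Σ_j C(k,j)·g_2(j)·g_3(k−j) for k = 0…5: 1, 6, 36, 216, 1296, 7776.
c_5 = Σ_k C(5,k)·g_1(k)·h(5−k) = 1·1·7776 + 5·3·1296 + 10·6·216 + 10·6·36 = 7776 + 19440 + 12960 + 2160 = 42336.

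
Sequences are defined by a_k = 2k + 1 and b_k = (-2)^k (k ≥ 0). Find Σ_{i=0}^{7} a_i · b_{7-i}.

This is [x^7] in the product of the two ordinary generating functions.
Σ = 1·(-128) + 3·64 + 5·(-32) + 7·16 + 9·(-8) + 11·4 + 13·(-2) + 15·1 = -23.

-23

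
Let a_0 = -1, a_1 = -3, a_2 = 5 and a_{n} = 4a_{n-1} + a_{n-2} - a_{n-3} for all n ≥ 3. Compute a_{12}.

7455761

The ordinary generating function has denominator 1 - 4t - t^2 + t^3.
Iterating the recurrence: a_0,…,a_{12} = -1, -3, 5, 18, 80, 333, 1394, 5829, 24377, 101943, 426320, 1782846, 7455761.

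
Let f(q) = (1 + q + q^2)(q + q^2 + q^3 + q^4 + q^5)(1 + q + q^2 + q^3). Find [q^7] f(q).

(1 + q + q^2) has coefficients 1,1,1 for degrees 0…2.
(q + q^2 + q^3 + q^4 + q^5) has coefficients 0,1,1,1,1,1,0,0 for degrees 0…7.
Finally multiplying by (1 + q + q^2 + q^3), the product of all factors after the first has coefficients 0,1,2,3,4,4,3,2 for degrees 0…7.
[q^7] = 1·2 + 1·3 + 1·4 = 9.

9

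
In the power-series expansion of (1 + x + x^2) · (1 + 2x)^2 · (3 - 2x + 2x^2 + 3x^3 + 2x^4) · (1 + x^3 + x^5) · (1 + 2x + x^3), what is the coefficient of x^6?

238

(1 + x + x^2) has coefficients 1,1,1 for degrees 0…2.
(1 + 2x)^2 has coefficients 1,4,4,0,0,0,0 for degrees 0…6.
Multiplying by (3 - 2x + 2x^2 + 3x^3 + 2x^4) gives running coefficients 3,10,6,3,22,20,8 for degrees 0…6.
Multiplying by (1 + x^3 + x^5) gives running coefficients 3,10,6,6,32,29,21 for degrees 0…6.
Finally multiplying by (1 + 2x + x^3), the product of all factors after the first has coefficients 3,16,26,21,54,99,85 for degrees 0…6.
[x^6] = 1·85 + 1·99 + 1·54 = 238.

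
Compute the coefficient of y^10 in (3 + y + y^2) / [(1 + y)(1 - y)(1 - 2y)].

5118

Partial fractions give a closed form: a_n = (1/2)·(-1)^n + (-5/2)·1^n + (5)·2^n.
At n = 10: a_10 = 5118.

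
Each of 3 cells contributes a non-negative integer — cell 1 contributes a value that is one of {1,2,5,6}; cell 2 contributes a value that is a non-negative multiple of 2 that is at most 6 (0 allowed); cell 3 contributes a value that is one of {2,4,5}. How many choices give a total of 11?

5

The generating function for the choices is (x + x² + x⁵ + x⁶)·(1 + x² + x⁴ + x⁶)·(x² + x⁴ + x⁵); the count is [x¹¹].
(x + x² + x⁵ + x⁶) has coefficients 0,1,1,0,0,1,1 for degrees 0…6.
(1 + x² + x⁴ + x⁶) has coefficients 1,0,1,0,1,0,1,0,0,0,0,0 for degrees 0…11.
Finally multiplying by (x² + x⁴ + x⁵), the product of all factors after the first has coefficients 0,0,1,0,2,1,2,1,2,1,1,1 for degrees 0…11.
[x¹¹] = 1·1 + 1·1 + 1·2 + 1·1 = 5.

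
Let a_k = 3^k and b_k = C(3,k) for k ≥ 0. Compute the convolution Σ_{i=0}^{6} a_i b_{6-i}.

This is [x^6] in the product of the two ordinary generating functions.
Σ = 1·0 + 3·0 + 9·0 + 27·1 + 81·3 + 243·3 + 729·1 = 1728.

1728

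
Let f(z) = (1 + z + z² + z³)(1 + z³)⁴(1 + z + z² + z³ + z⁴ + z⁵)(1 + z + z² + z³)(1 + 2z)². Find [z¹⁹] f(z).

425

(1 + z + z² + z³) has coefficients 1,1,1,1 for degrees 0…3.
(1 + z³)⁴ has coefficients 1,0,0,4,0,0,6,0,0,4,0,0,1,0,0,0,0,0,0,0 for degrees 0…19.
Multiplying by (1 + z + z² + z³ + z⁴ + z⁵) gives running coefficients 1,1,1,5,5,5,10,10,10,10,10,10,5,5,5,1,1,1,0,0 for degrees 0…19.
Multiplying by (1 + z + z² + z³) gives running coefficients 1,2,3,8,12,16,25,30,35,40,40,40,35,30,25,16,12,8,3,2 for degrees 0…19.
Finally multiplying by (1 + 2z)², the product of all factors after the first has coefficients 1,6,15,28,56,96,137,194,255,300,340,360,355,330,285,236,176,120,83,46 for degrees 0…19.
[z¹⁹] = 1·46 + 1·83 + 1·120 + 1·176 = 425.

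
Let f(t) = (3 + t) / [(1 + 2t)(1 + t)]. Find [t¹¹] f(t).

-10238

The denominator gives the recurrence a_n = −3a_(n−1) − 2a_(n−2) for n ≥ 3; the numerator fixes a_0 = 3, a_1 = -8, a_2 = 18.
Iterating: 3, -8, 18, -38, 78, -158, 318, -638, 1278, -2558, 5118, -10238, so a_11 = -10238.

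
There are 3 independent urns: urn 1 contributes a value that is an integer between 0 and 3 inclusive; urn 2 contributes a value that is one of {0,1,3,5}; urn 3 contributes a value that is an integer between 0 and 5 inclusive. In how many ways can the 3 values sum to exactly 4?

The generating function for the choices is (1 + x + x² + x³)·(1 + x + x³ + x⁵)·(1 + x + x² + x³ + x⁴ + x⁵); the count is [x⁴].
(1 + x + x² + x³) has coefficients 1,1,1,1 for degrees 0…3.
(1 + x + x³ + x⁵) has coefficients 1,1,0,1,0 for degrees 0…4.
Finally multiplying by (1 + x + x² + x³ + x⁴ + x⁵), the product of all factors after the first has coefficients 1,2,2,3,3 for degrees 0…4.
[x⁴] = 1·3 + 1·3 + 1·2 + 1·2 = 10.

10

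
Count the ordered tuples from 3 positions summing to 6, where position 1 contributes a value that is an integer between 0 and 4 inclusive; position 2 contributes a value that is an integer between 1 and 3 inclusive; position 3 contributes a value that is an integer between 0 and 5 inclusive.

14

The generating function for the choices is (1 + q + q^2 + q^3 + q^4)·(q + q^2 + q^3)·(1 + q + q^2 + q^3 + q^4 + q^5); the count is [q^6].
(1 + q + q^2 + q^3 + q^4) has coefficients 1,1,1,1,1 for degrees 0…4.
(q + q^2 + q^3) has coefficients 0,1,1,1,0,0,0 for degrees 0…6.
Finally multiplying by (1 + q + q^2 + q^3 + q^4 + q^5), the product of all factors after the first has coefficients 0,1,2,3,3,3,3 for degrees 0…6.
[q^6] = 1·3 + 1·3 + 1·3 + 1·3 + 1·2 = 14.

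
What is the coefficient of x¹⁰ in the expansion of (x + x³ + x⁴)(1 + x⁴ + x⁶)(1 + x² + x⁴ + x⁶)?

(x + x³ + x⁴) has coefficients 0,1,0,1,1 for degrees 0…4.
(1 + x⁴ + x⁶) has coefficients 1,0,0,0,1,0,1,0,0,0,0 for degrees 0…10.
Finally multiplying by (1 + x² + x⁴ + x⁶), the product of all factors after the first has coefficients 1,0,1,0,2,0,3,0,2,0,2 for degrees 0…10.
[x¹⁰] = 1·0 + 1·0 + 1·3 = 3.

3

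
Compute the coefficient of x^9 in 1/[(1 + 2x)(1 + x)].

-1023

The denominator gives the recurrence a_n = −3a_(n−1) − 2a_(n−2) for n ≥ 2; the numerator fixes a_0 = 1, a_1 = -3.
Iterating: 1, -3, 7, -15, 31, -63, 127, -255, 511, -1023, so a_9 = -1023.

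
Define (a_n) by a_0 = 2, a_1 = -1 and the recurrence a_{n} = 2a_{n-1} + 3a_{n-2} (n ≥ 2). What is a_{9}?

4919

The ordinary generating function has denominator 1 - 2x - 3x^2.
Iterating the recurrence: a_0,…,a_{9} = 2, -1, 4, 5, 22, 59, 184, 545, 1642, 4919.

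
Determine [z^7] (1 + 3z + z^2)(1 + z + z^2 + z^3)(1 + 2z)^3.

44

(1 + 3z + z^2) has coefficients 1,3,1 for degrees 0…2.
(1 + z + z^2 + z^3) has coefficients 1,1,1,1,0,0,0,0 for degrees 0…7.
Finally multiplying by (1 + 2z)^3, the product of all factors after the first has coefficients 1,7,19,27,26,20,8,0 for degrees 0…7.
[z^7] = 1·0 + 3·8 + 1·20 = 44.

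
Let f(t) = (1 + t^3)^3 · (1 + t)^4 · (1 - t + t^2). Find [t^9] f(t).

(1 + t^3)^3 has coefficients 1,0,0,3,0,0,3,0,0,1 for degrees 0…9.
(1 + t)^4 has coefficients 1,4,6,4,1,0,0,0,0,0 for degrees 0…9.
Finally multiplying by (1 - t + t^2), the product of all factors after the first has coefficients 1,3,3,2,3,3,1,0,0,0 for degrees 0…9.
[t^9] = 1·0 + 3·1 + 3·2 + 1·1 = 10.

10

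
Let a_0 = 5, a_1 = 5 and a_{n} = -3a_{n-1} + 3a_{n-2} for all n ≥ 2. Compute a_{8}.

-9720

The ordinary generating function has denominator 1 + 3q - 3q^2.
Iterating the recurrence: a_0,…,a_{8} = 5, 5, 0, 15, -45, 180, -675, 2565, -9720.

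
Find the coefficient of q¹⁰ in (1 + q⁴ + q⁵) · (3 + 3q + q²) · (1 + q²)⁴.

37

(1 + q⁴ + q⁵) has coefficients 1,0,0,0,1,1 for degrees 0…5.
(3 + 3q + q²) has coefficients 3,3,1,0,0,0,0,0,0,0,0 for degrees 0…10.
Finally multiplying by (1 + q²)⁴, the product of all factors after the first has coefficients 3,3,13,12,22,18,18,12,7,3,1 for degrees 0…10.
[q¹⁰] = 1·1 + 1·18 + 1·18 = 37.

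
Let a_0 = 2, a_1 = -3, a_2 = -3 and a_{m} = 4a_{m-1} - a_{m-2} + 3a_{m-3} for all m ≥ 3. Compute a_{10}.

-72693

The ordinary generating function has denominator 1 - 4x + x^2 - 3x^3.
Iterating the recurrence: a_0,…,a_{10} = 2, -3, -3, -3, -18, -78, -303, -1188, -4683, -18453, -72693.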